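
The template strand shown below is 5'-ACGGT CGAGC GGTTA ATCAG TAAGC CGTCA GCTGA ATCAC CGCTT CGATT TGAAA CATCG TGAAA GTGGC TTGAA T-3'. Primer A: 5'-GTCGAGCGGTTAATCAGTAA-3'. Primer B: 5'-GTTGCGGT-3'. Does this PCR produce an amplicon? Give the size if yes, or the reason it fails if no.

No product — primer B has no binding site in the template.

Primer B (GTTGCGGT) does not match the top strand, and its reverse complement ACCGCAAC does not match either.
With no annealing site for primer B, no amplification occurs.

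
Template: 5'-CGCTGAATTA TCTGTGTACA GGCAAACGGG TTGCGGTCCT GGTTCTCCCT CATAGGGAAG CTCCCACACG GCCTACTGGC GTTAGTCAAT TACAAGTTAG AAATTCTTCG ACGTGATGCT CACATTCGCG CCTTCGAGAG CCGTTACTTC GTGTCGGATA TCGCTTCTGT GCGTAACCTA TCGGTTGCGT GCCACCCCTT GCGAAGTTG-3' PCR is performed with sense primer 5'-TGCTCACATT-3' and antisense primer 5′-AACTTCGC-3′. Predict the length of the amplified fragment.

92 bp

Forward primer TGCTCACATT is found on the top strand at positions 117–126.
Reverse complement of the reverse primer: GCGAAGTT. This occurs on the top strand at positions 201–208.
Product length = (reverse-primer end) − (forward-primer start) + 1 = 208 − 117 + 1 = 92 bp.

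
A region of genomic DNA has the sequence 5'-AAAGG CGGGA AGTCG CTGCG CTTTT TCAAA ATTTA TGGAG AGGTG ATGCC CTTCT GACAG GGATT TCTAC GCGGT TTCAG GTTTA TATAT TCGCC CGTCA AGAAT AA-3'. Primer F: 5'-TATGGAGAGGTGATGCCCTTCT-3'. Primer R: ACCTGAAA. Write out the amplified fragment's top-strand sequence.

5'-TATGGAGAGGTGATGCCCTTCTGACAGGGATTTCTACGCGGTTTCAGGT-3'

The forward primer matches the template at positions 34–55.
Reverse complement of the reverse primer: TTTCAGGT. This occurs on the top strand at positions 75–82.
The product is the template from position 34 through 82 (49 bp).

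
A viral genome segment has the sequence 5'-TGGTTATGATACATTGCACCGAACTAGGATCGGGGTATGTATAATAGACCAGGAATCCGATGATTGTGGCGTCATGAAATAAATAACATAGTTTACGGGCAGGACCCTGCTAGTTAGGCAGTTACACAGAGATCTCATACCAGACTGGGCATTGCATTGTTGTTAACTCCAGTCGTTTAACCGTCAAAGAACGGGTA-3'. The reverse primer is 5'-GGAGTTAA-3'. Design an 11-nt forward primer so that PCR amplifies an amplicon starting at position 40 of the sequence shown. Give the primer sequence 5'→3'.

5'-TATAATAGACC-3'

The reverse primer's reverse complement TTAACTCC matches the template at positions 163–170; the product starts at position 40.
The forward primer is identical to the top strand over positions 40–50: TATAATAGACC.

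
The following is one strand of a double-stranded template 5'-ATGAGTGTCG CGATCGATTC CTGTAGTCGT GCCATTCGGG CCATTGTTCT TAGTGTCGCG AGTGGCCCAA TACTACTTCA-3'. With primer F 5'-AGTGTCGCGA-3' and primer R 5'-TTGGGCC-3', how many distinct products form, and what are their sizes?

The forward primer AGTGTCGCGA matches the top strand at positions 4–13, 52–61.
The reverse primer's reverse complement is GGCCCAA, matching at positions 64–70.
Each forward site pairs with the reverse site to give a product ending at position 70: sizes 67, 19 bp.

Two products: 67 bp, 19 bp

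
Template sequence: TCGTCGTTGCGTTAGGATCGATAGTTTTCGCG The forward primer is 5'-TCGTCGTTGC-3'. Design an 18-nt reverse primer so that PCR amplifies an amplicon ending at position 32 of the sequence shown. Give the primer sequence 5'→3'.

5'-CGCGAAAACTATCGATCC-3'

The forward primer binds at positions 1–10; the product's 3' end on the top strand is position 32.
The reverse primer anneals to the top strand over positions 15–32, i.e. to GGATCGATAGTTTTCGCG.
Its sequence written 5'→3' is the reverse complement: CGCGAAAACTATCGATCC.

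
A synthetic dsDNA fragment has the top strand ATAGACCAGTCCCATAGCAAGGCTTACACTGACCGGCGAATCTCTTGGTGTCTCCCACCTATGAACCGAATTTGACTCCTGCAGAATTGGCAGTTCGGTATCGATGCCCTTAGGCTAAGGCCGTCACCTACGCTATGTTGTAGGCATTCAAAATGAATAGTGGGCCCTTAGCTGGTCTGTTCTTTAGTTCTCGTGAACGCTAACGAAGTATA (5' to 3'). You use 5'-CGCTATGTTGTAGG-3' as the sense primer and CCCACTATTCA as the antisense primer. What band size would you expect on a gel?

34 bp

The forward primer matches the template at positions 131–144.
The reverse primer's reverse complement is TGAATAGTGGG, which matches the template at positions 154–164.
Amplicon spans positions 131–164: 34 bp.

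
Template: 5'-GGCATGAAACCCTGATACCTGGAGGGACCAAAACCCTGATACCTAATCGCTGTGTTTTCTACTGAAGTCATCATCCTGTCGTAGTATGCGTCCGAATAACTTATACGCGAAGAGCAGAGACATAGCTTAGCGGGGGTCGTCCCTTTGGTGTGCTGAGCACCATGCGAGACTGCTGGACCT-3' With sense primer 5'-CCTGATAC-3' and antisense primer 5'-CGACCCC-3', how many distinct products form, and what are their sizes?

The forward primer CCTGATAC matches the top strand at positions 11–18, 35–42.
The reverse primer's reverse complement is GGGGTCG, matching at positions 133–139.
Each forward site pairs with the reverse site to give a product ending at position 139: sizes 129, 105 bp.

Two products: 129 bp, 105 bp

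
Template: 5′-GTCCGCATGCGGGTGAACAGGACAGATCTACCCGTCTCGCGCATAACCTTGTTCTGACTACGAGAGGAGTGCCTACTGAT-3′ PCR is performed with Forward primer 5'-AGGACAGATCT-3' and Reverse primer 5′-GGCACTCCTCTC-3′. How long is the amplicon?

The forward primer matches the template at positions 19–29.
Taking the reverse complement of GGCACTCCTCTC gives GAGAGGAGTGCC, found at positions 62–73 on the template; the primer anneals here to the top strand with its 3' end pointing upstream.
The product runs from position 19 to position 73, so its length is 73 − 19 + 1 = 55 bp.

55 bp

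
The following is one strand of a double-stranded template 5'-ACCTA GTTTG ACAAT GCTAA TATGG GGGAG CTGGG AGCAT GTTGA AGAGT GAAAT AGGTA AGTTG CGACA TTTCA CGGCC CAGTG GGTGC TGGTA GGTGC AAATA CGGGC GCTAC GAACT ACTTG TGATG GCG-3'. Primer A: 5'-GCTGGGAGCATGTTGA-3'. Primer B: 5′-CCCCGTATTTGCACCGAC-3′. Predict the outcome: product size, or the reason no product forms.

Primer B (CCCCGTATTTGCACCGAC) does not match the top strand, and its reverse complement GTCGGTGCAAATACGGGG does not match either.
With no annealing site for primer B, no amplification occurs.

No product — primer B has no binding site in the template.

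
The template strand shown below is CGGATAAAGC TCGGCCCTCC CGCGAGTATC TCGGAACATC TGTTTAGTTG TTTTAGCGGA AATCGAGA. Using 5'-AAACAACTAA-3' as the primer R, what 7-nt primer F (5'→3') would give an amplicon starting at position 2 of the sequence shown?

5'-GGATAAA-3'

The reverse primer's reverse complement TTAGTTGTTT matches the template at positions 44–53; the product starts at position 2.
The forward primer is identical to the top strand over positions 2–8: GGATAAA.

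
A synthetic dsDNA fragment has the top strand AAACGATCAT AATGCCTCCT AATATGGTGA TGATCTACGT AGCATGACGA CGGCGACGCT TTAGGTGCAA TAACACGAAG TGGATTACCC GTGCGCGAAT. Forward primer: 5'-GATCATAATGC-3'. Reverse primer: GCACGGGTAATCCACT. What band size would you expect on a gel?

90 bp

Forward primer GATCATAATGC is found on the top strand at positions 5–15.
The reverse primer's reverse complement is AGTGGATTACCCGTGC, which matches the template at positions 79–94.
The product runs from position 5 to position 94, so its length is 94 − 5 + 1 = 90 bp.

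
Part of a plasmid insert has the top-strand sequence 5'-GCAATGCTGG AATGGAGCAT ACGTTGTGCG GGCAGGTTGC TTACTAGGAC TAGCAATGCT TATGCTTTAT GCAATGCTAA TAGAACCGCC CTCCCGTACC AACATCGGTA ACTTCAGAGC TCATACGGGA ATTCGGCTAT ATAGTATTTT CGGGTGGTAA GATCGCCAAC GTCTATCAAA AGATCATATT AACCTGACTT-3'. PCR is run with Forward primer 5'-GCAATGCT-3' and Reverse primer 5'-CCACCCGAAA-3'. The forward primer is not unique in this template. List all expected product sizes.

157 bp, 105 bp, 87 bp

The forward primer GCAATGCT matches the top strand at positions 1–8, 53–60, 71–78.
The reverse primer's reverse complement is TTTCGGGTGG, matching at positions 148–157.
Each forward site pairs with the reverse site to give a product ending at position 157: sizes 157, 105, 87 bp.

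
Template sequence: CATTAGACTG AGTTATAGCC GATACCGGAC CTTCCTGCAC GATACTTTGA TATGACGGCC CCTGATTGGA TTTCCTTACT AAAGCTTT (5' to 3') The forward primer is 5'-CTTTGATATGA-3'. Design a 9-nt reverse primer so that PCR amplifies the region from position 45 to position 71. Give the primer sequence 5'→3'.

The product's 3' end on the top strand is position 71.
The reverse primer anneals to the top strand over positions 63–71, i.e. to TGATTGGAT.
Its sequence written 5'→3' is the reverse complement: ATCCAATCA.

5'-ATCCAATCA-3'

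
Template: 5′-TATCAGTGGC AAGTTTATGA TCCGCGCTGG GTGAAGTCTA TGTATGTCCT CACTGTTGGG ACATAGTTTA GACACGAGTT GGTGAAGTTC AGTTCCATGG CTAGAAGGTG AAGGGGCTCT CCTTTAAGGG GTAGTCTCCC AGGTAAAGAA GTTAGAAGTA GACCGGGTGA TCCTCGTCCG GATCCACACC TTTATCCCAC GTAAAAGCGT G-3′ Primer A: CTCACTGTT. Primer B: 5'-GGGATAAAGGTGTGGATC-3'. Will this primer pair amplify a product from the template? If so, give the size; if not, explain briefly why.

Yes — a 150 bp product.

Primer A (CTCACTGTT) matches the top strand at positions 49–57; it acts as a forward primer.
Primer B's reverse complement is GATCCACACCTTTATCCC, matching the top strand at positions 181–198; it acts as a reverse primer.
The 3' ends face each other across positions 49–198, giving a 150 bp product.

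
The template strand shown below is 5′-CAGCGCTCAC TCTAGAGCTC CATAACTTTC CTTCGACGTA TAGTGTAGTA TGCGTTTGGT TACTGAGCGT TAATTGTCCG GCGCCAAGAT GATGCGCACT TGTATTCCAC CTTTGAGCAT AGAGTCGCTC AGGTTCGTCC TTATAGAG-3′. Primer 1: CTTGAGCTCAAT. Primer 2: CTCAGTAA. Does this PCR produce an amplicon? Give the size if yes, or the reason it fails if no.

Primer 1 (CTTGAGCTCAAT) does not match the top strand, and its reverse complement ATTGAGCTCAAG does not match either.
With no annealing site for primer 1, no amplification occurs.

No product — primer 1 has no binding site in the template.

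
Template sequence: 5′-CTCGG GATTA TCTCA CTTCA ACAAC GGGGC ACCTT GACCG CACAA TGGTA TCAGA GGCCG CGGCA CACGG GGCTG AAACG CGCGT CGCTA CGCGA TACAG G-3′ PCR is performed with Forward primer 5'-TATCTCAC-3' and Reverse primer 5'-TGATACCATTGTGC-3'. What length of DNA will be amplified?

45 bp

The forward primer matches the template at positions 9–16.
The reverse primer's reverse complement is GCACAATGGTATCA, which matches the template at positions 40–53.
Product length = (reverse-primer end) − (forward-primer start) + 1 = 53 − 9 + 1 = 45 bp.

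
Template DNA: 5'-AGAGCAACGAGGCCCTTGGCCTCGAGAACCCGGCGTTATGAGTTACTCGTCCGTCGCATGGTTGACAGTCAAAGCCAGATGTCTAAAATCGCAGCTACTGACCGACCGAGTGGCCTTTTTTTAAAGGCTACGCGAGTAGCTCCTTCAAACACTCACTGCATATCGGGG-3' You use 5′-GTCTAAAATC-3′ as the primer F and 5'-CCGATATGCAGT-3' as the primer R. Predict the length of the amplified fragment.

The forward primer matches the template at positions 81–90.
Taking the reverse complement of CCGATATGCAGT gives ACTGCATATCGG, found at positions 155–166 on the template; the primer anneals here to the top strand with its 3' end pointing upstream.
The product runs from position 81 to position 166, so its length is 166 − 81 + 1 = 86 bp.

86 bp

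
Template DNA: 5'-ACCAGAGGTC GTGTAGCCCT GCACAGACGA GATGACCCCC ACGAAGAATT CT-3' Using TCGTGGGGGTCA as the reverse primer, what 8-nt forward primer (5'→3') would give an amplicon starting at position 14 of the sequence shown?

The reverse primer's reverse complement TGACCCCCACGA matches the template at positions 33–44; the product starts at position 14.
The forward primer is identical to the top strand over positions 14–21: TAGCCCTG.

5'-TAGCCCTG-3'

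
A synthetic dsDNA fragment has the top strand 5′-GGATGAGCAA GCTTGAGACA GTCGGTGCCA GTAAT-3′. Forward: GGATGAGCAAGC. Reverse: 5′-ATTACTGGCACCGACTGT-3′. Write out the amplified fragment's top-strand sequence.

The forward primer matches the template at positions 1–12.
Reverse complement of the reverse primer: ACAGTCGGTGCCAGTAAT. This occurs on the top strand at positions 18–35.
The product is the template from position 1 through 35 (35 bp).

5'-GGATGAGCAAGCTTGAGACAGTCGGTGCCAGTAAT-3'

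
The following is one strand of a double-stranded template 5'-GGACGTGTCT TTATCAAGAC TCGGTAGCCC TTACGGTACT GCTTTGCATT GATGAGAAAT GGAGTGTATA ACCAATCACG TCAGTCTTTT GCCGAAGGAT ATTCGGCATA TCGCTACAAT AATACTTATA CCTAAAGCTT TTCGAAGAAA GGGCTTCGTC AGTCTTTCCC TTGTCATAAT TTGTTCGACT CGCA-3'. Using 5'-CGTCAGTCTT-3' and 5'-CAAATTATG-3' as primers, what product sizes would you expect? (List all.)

The forward primer CGTCAGTCTT matches the top strand at positions 79–88, 157–166.
The reverse primer's reverse complement is CATAATTTG, matching at positions 175–183.
Each forward site pairs with the reverse site to give a product ending at position 183: sizes 105, 27 bp.

105 bp, 27 bp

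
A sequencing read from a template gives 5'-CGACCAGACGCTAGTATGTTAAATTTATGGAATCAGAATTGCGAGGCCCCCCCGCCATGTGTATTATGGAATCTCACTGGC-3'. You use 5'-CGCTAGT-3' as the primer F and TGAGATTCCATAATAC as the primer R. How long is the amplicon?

68 bp

Scanning the template, CGCTAGT occurs at positions 9–15; this primer anneals to the bottom strand there with its 3' end pointing downstream.
Reverse complement of the reverse primer: GTATTATGGAATCTCA. This occurs on the top strand at positions 61–76.
Amplicon spans positions 9–76: 68 bp.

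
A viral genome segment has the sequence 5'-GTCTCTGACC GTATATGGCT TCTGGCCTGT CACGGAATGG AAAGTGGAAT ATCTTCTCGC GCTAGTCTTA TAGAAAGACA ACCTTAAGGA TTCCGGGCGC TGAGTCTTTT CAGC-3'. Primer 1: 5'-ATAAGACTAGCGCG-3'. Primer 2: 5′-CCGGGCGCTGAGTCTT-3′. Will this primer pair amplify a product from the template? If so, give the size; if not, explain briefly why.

Primer 1 (ATAAGACTAGCGCG) has reverse complement CGCGCTAGTCTTAT, which matches the top strand at positions 58–71; primer 1 anneals to the top strand there with its 3' end pointing upstream toward position 58.
Primer 2 (CCGGGCGCTGAGTCTT) matches the top strand directly at positions 93–108; it anneals to the bottom strand with its 3' end pointing downstream toward position 108.
The 3' ends diverge (primer 1 extends toward position 1, primer 2 toward position 114), so the primers never converge on a shared product.

No product — the primers' 3' ends point away from each other.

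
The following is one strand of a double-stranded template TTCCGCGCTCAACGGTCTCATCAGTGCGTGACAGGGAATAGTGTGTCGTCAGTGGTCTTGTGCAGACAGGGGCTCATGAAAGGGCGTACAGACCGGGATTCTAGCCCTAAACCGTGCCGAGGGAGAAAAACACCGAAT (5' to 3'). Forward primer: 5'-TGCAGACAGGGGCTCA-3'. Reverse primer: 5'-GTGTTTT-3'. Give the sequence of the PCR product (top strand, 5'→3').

5'-TGCAGACAGGGGCTCATGAAAGGGCGTACAGACCGGGATTCTAGCCCTAAACCGTGCCGAGGGAGAAAAACAC-3'

The forward primer matches the template at positions 61–76.
The reverse primer's reverse complement is AAAACAC, which matches the template at positions 127–133.
The product is the template from position 61 through 133 (73 bp).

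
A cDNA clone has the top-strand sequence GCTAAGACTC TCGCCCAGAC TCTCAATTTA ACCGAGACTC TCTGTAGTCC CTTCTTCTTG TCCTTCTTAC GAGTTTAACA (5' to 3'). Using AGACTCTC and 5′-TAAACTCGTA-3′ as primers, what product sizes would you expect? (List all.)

73 bp, 61 bp, 43 bp

The forward primer AGACTCTC matches the top strand at positions 5–12, 17–24, 35–42.
The reverse primer's reverse complement is TACGAGTTTA, matching at positions 68–77.
Each forward site pairs with the reverse site to give a product ending at position 77: sizes 73, 61, 43 bp.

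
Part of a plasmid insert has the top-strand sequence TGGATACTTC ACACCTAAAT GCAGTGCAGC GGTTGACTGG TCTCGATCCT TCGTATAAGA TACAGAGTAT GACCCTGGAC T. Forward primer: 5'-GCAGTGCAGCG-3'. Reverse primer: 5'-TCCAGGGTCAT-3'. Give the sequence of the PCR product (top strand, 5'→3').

5'-GCAGTGCAGCGGTTGACTGGTCTCGATCCTTCGTATAAGATACAGAGTATGACCCTGGA-3'

The forward primer matches the template at positions 21–31.
The reverse primer's reverse complement is ATGACCCTGGA, which matches the template at positions 69–79.
The product is the template from position 21 through 79 (59 bp).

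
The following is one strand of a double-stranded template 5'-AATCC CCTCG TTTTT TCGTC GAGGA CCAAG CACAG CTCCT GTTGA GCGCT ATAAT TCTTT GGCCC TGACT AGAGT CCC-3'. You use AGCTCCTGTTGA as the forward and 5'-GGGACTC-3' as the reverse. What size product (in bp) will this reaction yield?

45 bp

Scanning the template, AGCTCCTGTTGA occurs at positions 34–45; this primer anneals to the bottom strand there with its 3' end pointing downstream.
Taking the reverse complement of GGGACTC gives GAGTCCC, found at positions 72–78 on the template; the primer anneals here to the top strand with its 3' end pointing upstream.
The product runs from position 34 to position 78, so its length is 78 − 34 + 1 = 45 bp.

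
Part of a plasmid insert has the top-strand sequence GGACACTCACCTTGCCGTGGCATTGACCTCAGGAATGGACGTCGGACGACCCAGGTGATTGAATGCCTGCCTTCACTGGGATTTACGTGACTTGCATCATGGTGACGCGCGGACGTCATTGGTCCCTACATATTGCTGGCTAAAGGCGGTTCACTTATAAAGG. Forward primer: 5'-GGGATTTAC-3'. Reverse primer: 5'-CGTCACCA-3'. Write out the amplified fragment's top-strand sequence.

The forward primer matches the template at positions 78–86.
Taking the reverse complement of CGTCACCA gives TGGTGACG, found at positions 100–107 on the template; the primer anneals here to the top strand with its 3' end pointing upstream.
The product is the template from position 78 through 107 (30 bp).

5'-GGGATTTACGTGACTTGCATCATGGTGACG-3'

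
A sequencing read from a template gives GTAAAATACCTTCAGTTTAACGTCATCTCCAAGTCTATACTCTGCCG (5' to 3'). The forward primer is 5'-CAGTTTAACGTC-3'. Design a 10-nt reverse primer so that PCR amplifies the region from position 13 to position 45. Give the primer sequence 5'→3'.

The product's 3' end on the top strand is position 45.
The reverse primer anneals to the top strand over positions 36–45, i.e. to TATACTCTGC.
Its sequence written 5'→3' is the reverse complement: GCAGAGTATA.

5'-GCAGAGTATA-3'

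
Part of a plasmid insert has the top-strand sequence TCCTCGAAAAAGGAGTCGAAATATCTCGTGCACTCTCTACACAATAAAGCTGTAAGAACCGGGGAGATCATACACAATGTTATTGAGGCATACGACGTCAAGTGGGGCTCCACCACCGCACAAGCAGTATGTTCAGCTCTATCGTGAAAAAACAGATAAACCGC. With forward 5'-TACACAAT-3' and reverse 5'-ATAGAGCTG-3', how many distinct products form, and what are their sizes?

The forward primer TACACAAT matches the top strand at positions 38–45, 71–78.
The reverse primer's reverse complement is CAGCTCTAT, matching at positions 134–142.
Each forward site pairs with the reverse site to give a product ending at position 142: sizes 105, 72 bp.

Two products: 105 bp, 72 bp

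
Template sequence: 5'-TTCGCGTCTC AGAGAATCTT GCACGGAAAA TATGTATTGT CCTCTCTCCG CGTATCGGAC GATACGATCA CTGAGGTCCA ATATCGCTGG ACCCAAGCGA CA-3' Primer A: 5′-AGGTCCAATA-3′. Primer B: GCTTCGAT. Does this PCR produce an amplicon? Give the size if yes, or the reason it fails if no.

Primer B (GCTTCGAT) does not match the top strand, and its reverse complement ATCGAAGC does not match either.
With no annealing site for primer B, no amplification occurs.

No product — primer B has no binding site in the template.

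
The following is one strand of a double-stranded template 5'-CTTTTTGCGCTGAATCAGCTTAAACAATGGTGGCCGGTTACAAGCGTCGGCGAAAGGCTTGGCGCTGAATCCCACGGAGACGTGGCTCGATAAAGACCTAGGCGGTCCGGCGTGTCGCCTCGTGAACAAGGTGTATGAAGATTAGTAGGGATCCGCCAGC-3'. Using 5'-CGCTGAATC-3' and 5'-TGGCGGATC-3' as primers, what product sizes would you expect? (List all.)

The forward primer CGCTGAATC matches the top strand at positions 8–16, 63–71.
The reverse primer's reverse complement is GATCCGCCA, matching at positions 150–158.
Each forward site pairs with the reverse site to give a product ending at position 158: sizes 151, 96 bp.

151 bp, 96 bp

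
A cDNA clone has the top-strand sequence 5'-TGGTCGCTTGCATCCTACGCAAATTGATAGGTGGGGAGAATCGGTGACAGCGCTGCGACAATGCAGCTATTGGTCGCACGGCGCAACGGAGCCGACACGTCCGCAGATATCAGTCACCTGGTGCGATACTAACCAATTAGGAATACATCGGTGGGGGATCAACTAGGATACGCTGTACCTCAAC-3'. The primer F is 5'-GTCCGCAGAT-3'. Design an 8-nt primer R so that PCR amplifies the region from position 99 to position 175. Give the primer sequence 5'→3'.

The product's 3' end on the top strand is position 175.
The reverse primer anneals to the top strand over positions 168–175, i.e. to ATACGCTG.
Its sequence written 5'→3' is the reverse complement: CAGCGTAT.

5'-CAGCGTAT-3'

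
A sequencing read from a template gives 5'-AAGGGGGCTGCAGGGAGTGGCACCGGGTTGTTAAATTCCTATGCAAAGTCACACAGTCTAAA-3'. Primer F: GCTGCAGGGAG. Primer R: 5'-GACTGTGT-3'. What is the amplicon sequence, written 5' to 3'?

5'-GCTGCAGGGAGTGGCACCGGGTTGTTAAATTCCTATGCAAAGTCACACAGTC-3'

Forward primer GCTGCAGGGAG is found on the top strand at positions 7–17.
The reverse primer's reverse complement is ACACAGTC, which matches the template at positions 51–58.
The product is the template from position 7 through 58 (52 bp).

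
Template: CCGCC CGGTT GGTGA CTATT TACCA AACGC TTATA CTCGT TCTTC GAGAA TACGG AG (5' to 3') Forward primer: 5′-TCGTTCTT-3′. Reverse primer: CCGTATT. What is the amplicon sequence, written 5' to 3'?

Scanning the template, TCGTTCTT occurs at positions 37–44; this primer anneals to the bottom strand there with its 3' end pointing downstream.
Taking the reverse complement of CCGTATT gives AATACGG, found at positions 49–55 on the template; the primer anneals here to the top strand with its 3' end pointing upstream.
The product is the template from position 37 through 55 (19 bp).

5'-TCGTTCTTCGAGAATACGG-3'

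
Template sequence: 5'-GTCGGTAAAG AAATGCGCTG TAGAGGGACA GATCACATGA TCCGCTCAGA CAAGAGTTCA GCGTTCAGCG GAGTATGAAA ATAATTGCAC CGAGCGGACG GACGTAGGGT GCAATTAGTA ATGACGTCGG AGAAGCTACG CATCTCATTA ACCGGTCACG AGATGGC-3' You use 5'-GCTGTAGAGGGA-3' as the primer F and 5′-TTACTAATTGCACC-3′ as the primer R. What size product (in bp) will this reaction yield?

The forward primer matches the template at positions 17–28.
Reverse complement of the reverse primer: GGTGCAATTAGTAA. This occurs on the top strand at positions 108–121.
Amplicon spans positions 17–121: 105 bp.

105 bp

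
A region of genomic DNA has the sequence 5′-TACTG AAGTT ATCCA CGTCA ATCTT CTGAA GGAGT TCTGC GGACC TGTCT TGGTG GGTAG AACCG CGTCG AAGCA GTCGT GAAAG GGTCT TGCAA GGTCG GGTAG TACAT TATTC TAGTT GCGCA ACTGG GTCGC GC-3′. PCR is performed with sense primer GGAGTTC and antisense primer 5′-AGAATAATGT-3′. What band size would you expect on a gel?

86 bp

Forward primer GGAGTTC is found on the top strand at positions 31–37.
The reverse primer's reverse complement is ACATTATTCT, which matches the template at positions 107–116.
The product runs from position 31 to position 116, so its length is 116 − 31 + 1 = 86 bp.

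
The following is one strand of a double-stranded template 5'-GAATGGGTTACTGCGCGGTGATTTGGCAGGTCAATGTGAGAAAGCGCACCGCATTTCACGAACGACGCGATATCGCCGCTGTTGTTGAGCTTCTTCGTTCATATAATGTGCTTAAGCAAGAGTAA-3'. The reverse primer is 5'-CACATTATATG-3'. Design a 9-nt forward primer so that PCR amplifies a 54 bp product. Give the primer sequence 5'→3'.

5'-CACGAACGA-3'

The reverse primer's reverse complement CATATAATGTG matches the template at positions 100–110, so the product ends at position 110.
A 54 bp product then starts at position 110 − 54 + 1 = 57.
The forward primer is identical to the top strand there: CACGAACGA.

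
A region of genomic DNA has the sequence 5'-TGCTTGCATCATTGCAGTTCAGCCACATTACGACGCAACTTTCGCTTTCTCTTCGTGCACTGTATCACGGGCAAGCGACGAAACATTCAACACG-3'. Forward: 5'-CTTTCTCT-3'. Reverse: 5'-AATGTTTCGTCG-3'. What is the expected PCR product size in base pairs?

The forward primer matches the template at positions 45–52.
The reverse primer's reverse complement is CGACGAAACATT, which matches the template at positions 76–87.
Product length = (reverse-primer end) − (forward-primer start) + 1 = 87 − 45 + 1 = 43 bp.

43 bp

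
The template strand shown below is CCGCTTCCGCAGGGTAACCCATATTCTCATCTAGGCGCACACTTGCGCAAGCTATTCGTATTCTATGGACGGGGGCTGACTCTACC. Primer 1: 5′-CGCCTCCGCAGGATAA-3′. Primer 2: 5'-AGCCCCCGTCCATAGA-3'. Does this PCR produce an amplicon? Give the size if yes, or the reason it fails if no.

Primer 1 (CGCCTCCGCAGGATAA) does not match the top strand, and its reverse complement TTATCCTGCGGAGGCG does not match either.
With no annealing site for primer 1, no amplification occurs.

No product — primer 1 has no binding site in the template.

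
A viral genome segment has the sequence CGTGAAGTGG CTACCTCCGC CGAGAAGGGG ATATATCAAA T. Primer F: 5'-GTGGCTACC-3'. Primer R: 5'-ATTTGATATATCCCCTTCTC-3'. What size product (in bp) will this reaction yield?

The forward primer matches the template at positions 7–15.
Reverse complement of the reverse primer: GAGAAGGGGATATATCAAAT. This occurs on the top strand at positions 22–41.
Amplicon spans positions 7–41: 35 bp.

35 bp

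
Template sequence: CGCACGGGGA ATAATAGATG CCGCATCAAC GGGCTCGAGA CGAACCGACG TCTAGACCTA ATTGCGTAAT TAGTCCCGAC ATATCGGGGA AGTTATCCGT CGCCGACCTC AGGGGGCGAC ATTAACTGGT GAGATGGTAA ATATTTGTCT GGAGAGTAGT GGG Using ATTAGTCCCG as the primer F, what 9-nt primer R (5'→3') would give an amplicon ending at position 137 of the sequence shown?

5'-CCATCTCAC-3'

The forward primer binds at positions 69–78; the product's 3' end on the top strand is position 137.
The reverse primer anneals to the top strand over positions 129–137, i.e. to GTGAGATGG.
Its sequence written 5'→3' is the reverse complement: CCATCTCAC.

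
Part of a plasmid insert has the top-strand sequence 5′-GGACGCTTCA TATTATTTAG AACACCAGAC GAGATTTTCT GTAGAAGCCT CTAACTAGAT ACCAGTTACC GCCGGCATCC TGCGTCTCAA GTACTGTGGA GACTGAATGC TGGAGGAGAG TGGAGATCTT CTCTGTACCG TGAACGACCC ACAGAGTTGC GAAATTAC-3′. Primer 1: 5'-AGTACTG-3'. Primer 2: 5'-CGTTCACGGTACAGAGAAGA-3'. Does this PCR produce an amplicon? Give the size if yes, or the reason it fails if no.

Primer 1 (AGTACTG) matches the top strand at positions 90–96; it acts as a forward primer.
Primer 2's reverse complement is TCTTCTCTGTACCGTGAACG, matching the top strand at positions 127–146; it acts as a reverse primer.
The 3' ends face each other across positions 90–146, giving a 57 bp product.

Yes — a 57 bp product.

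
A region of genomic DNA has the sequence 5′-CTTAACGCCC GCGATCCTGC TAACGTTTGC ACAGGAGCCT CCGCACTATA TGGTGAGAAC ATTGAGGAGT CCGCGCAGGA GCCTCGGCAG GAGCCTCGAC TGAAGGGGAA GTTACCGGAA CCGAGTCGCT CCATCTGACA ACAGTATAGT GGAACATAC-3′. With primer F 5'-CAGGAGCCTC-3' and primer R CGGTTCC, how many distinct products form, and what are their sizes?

Three products: 92 bp, 48 bp, 36 bp

The forward primer CAGGAGCCTC matches the top strand at positions 32–41, 76–85, 88–97.
The reverse primer's reverse complement is GGAACCG, matching at positions 117–123.
Each forward site pairs with the reverse site to give a product ending at position 123: sizes 92, 48, 36 bp.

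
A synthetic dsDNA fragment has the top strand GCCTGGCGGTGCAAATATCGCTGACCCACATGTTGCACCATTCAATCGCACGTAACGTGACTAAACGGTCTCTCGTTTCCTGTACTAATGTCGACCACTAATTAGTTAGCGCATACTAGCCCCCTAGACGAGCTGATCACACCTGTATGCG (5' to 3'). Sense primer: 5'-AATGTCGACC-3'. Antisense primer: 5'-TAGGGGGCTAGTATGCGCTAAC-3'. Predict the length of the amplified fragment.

40 bp

Forward primer AATGTCGACC is found on the top strand at positions 87–96.
Reverse complement of the reverse primer: GTTAGCGCATACTAGCCCCCTA. This occurs on the top strand at positions 105–126.
Product length = (reverse-primer end) − (forward-primer start) + 1 = 126 − 87 + 1 = 40 bp.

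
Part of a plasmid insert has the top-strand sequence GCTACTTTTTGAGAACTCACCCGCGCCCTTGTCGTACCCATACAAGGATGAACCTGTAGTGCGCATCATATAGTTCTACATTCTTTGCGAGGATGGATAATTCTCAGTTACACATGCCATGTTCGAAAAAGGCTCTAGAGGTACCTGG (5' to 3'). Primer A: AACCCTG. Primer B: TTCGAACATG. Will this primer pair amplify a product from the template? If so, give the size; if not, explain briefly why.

No product — primer A has no binding site in the template.

Primer A (AACCCTG) does not match the top strand, and its reverse complement CAGGGTT does not match either.
With no annealing site for primer A, no amplification occurs.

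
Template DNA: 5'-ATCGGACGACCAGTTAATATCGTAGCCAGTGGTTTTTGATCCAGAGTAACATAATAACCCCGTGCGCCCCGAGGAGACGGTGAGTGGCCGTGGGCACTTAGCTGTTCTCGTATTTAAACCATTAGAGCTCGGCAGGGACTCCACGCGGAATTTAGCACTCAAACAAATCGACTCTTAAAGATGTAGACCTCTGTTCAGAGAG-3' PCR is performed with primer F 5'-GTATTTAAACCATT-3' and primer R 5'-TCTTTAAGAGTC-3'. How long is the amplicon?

72 bp

The forward primer matches the template at positions 110–123.
The reverse primer's reverse complement is GACTCTTAAAGA, which matches the template at positions 170–181.
Amplicon spans positions 110–181: 72 bp.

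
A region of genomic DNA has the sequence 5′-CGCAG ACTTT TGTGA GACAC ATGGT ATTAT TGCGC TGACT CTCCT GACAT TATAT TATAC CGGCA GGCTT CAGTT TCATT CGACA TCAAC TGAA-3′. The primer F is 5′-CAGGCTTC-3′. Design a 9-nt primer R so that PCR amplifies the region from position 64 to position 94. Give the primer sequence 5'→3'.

The product's 3' end on the top strand is position 94.
The reverse primer anneals to the top strand over positions 86–94, i.e. to TCAACTGAA.
Its sequence written 5'→3' is the reverse complement: TTCAGTTGA.

5'-TTCAGTTGA-3'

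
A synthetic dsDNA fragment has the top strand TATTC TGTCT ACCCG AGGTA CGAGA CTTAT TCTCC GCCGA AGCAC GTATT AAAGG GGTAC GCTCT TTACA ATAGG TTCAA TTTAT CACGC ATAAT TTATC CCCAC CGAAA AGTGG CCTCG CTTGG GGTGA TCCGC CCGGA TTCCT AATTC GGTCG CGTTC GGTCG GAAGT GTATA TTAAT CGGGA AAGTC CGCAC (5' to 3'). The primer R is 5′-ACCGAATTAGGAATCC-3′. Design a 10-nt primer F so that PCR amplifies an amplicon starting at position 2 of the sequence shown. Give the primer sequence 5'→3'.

The reverse primer's reverse complement GGATTCCTAATTCGGT matches the template at positions 138–153; the product starts at position 2.
The forward primer is identical to the top strand over positions 2–11: ATTCTGTCTA.

5'-ATTCTGTCTA-3'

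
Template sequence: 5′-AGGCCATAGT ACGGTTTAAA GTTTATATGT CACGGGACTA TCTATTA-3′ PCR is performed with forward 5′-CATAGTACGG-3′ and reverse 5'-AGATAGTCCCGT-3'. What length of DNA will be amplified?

Forward primer CATAGTACGG is found on the top strand at positions 5–14.
Reverse complement of the reverse primer: ACGGGACTATCT. This occurs on the top strand at positions 32–43.
The product runs from position 5 to position 43, so its length is 43 − 5 + 1 = 39 bp.

39 bp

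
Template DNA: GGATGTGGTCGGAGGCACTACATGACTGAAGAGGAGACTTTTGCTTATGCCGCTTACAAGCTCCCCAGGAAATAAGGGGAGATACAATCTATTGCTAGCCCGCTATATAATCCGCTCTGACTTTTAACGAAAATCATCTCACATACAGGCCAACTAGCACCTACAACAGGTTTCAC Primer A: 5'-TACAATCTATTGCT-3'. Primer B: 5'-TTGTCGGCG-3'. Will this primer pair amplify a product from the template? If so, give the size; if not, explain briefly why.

Primer B (TTGTCGGCG) does not match the top strand, and its reverse complement CGCCGACAA does not match either.
With no annealing site for primer B, no amplification occurs.

No product — primer B has no binding site in the template.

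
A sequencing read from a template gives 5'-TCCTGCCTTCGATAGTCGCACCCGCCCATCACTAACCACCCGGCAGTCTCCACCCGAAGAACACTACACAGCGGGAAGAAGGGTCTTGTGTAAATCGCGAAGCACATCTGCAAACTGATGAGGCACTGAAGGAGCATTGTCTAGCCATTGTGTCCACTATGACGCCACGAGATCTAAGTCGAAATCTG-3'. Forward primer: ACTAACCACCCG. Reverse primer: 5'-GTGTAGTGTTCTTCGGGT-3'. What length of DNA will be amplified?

Scanning the template, ACTAACCACCCG occurs at positions 31–42; this primer anneals to the bottom strand there with its 3' end pointing downstream.
Reverse complement of the reverse primer: ACCCGAAGAACACTACAC. This occurs on the top strand at positions 52–69.
The product runs from position 31 to position 69, so its length is 69 − 31 + 1 = 39 bp.

39 bp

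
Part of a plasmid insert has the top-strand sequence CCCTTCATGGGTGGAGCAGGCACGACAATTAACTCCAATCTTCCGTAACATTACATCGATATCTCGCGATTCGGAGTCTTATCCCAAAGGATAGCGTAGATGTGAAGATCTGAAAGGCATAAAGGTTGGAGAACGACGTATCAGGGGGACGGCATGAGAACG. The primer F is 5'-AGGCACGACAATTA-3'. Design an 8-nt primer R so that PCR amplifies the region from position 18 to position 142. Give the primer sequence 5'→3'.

The product's 3' end on the top strand is position 142.
The reverse primer anneals to the top strand over positions 135–142, i.e. to GACGTATC.
Its sequence written 5'→3' is the reverse complement: GATACGTC.

5'-GATACGTC-3'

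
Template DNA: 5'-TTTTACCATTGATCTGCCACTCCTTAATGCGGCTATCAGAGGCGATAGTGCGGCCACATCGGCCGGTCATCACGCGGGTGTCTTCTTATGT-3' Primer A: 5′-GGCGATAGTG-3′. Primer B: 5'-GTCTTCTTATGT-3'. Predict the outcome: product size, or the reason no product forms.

No product — both primers anneal to the same strand and extend in the same direction.

Primer A (GGCGATAGTG) matches the top strand at positions 41–50 (3' end points downstream).
Primer B (GTCTTCTTATGT) also matches the top strand directly, at positions 80–91 — its reverse complement ACATAAGAAGAC is not present.
Both primers anneal to the bottom strand with 3' ends pointing the same way, so neither can prime synthesis back toward the other.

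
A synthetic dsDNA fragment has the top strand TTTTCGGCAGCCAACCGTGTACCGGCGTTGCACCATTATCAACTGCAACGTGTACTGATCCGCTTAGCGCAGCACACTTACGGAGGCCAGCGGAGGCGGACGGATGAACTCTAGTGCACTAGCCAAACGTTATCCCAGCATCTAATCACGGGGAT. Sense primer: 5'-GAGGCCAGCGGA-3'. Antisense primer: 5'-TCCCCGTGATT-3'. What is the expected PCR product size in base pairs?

The forward primer matches the template at positions 83–94.
The reverse primer's reverse complement is AATCACGGGGA, which matches the template at positions 144–154.
The product runs from position 83 to position 154, so its length is 154 − 83 + 1 = 72 bp.

72 bp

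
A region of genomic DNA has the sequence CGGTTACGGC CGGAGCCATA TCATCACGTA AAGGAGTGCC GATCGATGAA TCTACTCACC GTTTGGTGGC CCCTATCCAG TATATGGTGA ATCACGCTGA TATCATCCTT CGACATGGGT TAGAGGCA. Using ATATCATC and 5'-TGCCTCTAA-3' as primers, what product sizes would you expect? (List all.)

111 bp, 29 bp

The forward primer ATATCATC matches the top strand at positions 18–25, 100–107.
The reverse primer's reverse complement is TTAGAGGCA, matching at positions 120–128.
Each forward site pairs with the reverse site to give a product ending at position 128: sizes 111, 29 bp.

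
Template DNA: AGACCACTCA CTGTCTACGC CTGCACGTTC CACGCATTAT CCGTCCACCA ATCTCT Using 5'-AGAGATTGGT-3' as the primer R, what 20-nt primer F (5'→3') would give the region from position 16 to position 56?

The reverse primer's reverse complement ACCAATCTCT matches the template at positions 47–56; the product starts at position 16.
The forward primer is identical to the top strand over positions 16–35: TACGCCTGCACGTTCCACGC.

5'-TACGCCTGCACGTTCCACGC-3'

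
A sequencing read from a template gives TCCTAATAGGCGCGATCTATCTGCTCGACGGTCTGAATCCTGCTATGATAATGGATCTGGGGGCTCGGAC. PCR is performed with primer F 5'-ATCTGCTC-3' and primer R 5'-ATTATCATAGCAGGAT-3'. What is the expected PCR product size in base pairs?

The forward primer matches the template at positions 19–26.
Taking the reverse complement of ATTATCATAGCAGGAT gives ATCCTGCTATGATAAT, found at positions 37–52 on the template; the primer anneals here to the top strand with its 3' end pointing upstream.
Product length = (reverse-primer end) − (forward-primer start) + 1 = 52 − 19 + 1 = 34 bp.

34 bp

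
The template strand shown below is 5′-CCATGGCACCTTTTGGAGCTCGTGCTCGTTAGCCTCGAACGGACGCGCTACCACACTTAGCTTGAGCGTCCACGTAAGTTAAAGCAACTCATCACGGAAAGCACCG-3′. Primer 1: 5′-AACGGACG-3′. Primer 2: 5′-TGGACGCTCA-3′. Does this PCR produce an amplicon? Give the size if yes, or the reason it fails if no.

Primer 1 (AACGGACG) matches the top strand at positions 38–45; it acts as a forward primer.
Primer 2's reverse complement is TGAGCGTCCA, matching the top strand at positions 63–72; it acts as a reverse primer.
The 3' ends face each other across positions 38–72, giving a 35 bp product.

Yes — a 35 bp product.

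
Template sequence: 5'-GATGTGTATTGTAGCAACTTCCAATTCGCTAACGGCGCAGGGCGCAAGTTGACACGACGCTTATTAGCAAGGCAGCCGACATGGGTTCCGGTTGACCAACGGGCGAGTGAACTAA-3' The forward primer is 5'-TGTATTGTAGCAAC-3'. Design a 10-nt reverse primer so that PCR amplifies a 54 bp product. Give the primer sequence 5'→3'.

5'-GTCGTGTCAA-3'

The forward primer binds at positions 5–18, so a 54 bp product ends at position 5 + 54 − 1 = 58.
The reverse primer anneals to the top strand over positions 49–58, i.e. to TTGACACGAC.
Its sequence written 5'→3' is the reverse complement: GTCGTGTCAA.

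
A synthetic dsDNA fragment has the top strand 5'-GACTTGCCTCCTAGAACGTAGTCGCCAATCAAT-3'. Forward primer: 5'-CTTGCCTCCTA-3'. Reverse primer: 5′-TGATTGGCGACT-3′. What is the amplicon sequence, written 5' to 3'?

The forward primer matches the template at positions 3–13.
The reverse primer's reverse complement is AGTCGCCAATCA, which matches the template at positions 20–31.
The product is the template from position 3 through 31 (29 bp).

5'-CTTGCCTCCTAGAACGTAGTCGCCAATCA-3'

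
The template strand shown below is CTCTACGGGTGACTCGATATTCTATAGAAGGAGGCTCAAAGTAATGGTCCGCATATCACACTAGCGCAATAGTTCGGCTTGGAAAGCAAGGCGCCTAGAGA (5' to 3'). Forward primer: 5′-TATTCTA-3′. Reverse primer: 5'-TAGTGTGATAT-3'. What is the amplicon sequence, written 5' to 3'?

5'-TATTCTATAGAAGGAGGCTCAAAGTAATGGTCCGCATATCACACTA-3'

The forward primer matches the template at positions 18–24.
Taking the reverse complement of TAGTGTGATAT gives ATATCACACTA, found at positions 53–63 on the template; the primer anneals here to the top strand with its 3' end pointing upstream.
The product is the template from position 18 through 63 (46 bp).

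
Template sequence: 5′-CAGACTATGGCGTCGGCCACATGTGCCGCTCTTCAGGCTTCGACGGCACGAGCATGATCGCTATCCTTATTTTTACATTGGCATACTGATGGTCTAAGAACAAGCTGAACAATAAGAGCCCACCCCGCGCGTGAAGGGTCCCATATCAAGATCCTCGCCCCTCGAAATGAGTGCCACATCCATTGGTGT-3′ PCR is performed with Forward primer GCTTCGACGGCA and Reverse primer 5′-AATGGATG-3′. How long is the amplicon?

Scanning the template, GCTTCGACGGCA occurs at positions 37–48; this primer anneals to the bottom strand there with its 3' end pointing downstream.
Reverse complement of the reverse primer: CATCCATT. This occurs on the top strand at positions 177–184.
Amplicon spans positions 37–184: 148 bp.

148 bp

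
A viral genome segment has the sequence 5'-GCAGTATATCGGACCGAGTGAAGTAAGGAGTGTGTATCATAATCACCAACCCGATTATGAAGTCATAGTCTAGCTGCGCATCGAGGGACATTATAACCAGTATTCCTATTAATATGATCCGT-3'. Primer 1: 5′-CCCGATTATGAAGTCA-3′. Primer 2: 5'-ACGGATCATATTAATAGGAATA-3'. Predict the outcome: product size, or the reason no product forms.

Primer 1 (CCCGATTATGAAGTCA) matches the top strand at positions 50–65; it acts as a forward primer.
Primer 2's reverse complement is TATTCCTATTAATATGATCCGT, matching the top strand at positions 101–122; it acts as a reverse primer.
The 3' ends face each other across positions 50–122, giving a 73 bp product.

Yes — a 73 bp product.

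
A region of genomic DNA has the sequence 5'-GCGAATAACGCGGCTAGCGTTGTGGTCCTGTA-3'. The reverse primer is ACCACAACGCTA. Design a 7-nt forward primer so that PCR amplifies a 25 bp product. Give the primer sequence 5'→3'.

The reverse primer's reverse complement TAGCGTTGTGGT matches the template at positions 15–26, so the product ends at position 26.
A 25 bp product then starts at position 26 − 25 + 1 = 2.
The forward primer is identical to the top strand there: CGAATAA.

5'-CGAATAA-3'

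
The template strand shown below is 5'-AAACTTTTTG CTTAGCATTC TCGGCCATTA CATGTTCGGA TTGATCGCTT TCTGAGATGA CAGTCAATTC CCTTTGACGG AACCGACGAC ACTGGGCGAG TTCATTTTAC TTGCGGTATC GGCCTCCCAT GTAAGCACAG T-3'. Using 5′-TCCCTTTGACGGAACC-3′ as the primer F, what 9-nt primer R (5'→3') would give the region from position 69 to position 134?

The product's 3' end on the top strand is position 134.
The reverse primer anneals to the top strand over positions 126–134, i.e. to CCCATGTAA.
Its sequence written 5'→3' is the reverse complement: TTACATGGG.

5'-TTACATGGG-3'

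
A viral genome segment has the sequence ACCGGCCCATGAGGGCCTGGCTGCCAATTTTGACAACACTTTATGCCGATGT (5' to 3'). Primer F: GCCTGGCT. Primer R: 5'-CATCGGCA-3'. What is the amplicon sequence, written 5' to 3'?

The forward primer matches the template at positions 15–22.
The reverse primer's reverse complement is TGCCGATG, which matches the template at positions 44–51.
The product is the template from position 15 through 51 (37 bp).

5'-GCCTGGCTGCCAATTTTGACAACACTTTATGCCGATG-3'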